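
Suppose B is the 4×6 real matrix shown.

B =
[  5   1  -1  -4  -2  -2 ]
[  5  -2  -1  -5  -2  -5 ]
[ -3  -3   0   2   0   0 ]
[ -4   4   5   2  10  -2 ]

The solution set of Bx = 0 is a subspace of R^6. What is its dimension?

Row reduce to echelon form.
R2 ← R2 − R1: [0, -3, 0, -1, 0, -3]
R3 ← R3 + (3/5)·R1: [0, -12/5, -3/5, -2/5, -6/5, -6/5]
R4 ← R4 + (4/5)·R1: [0, 24/5, 21/5, -6/5, 42/5, -18/5]
R3 ← R3 − (4/5)·R2: [0, 0, -3/5, 2/5, -6/5, 6/5]
R4 ← R4 + (8/5)·R2: [0, 0, 21/5, -14/5, 42/5, -42/5]
R4 ← R4 + (7)·R3: [0, 0, 0, 0, 0, 0]
3 nonzero rows, so rank(B) = 3.
B has 6 columns; by rank–nullity, nullity = 6 − 3 = 3.

3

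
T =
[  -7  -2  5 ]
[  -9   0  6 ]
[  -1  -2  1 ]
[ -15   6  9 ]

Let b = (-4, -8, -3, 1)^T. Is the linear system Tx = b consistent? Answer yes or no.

Row reduce the augmented matrix [T | b].
R2 ← R2 − (9/7)·R1: [0, 18/7, -3/7, -20/7]
R3 ← R3 − (1/7)·R1: [0, -12/7, 2/7, -17/7]
R4 ← R4 − (15/7)·R1: [0, 72/7, -12/7, 67/7]
R3 ← R3 + (2/3)·R2: [0, 0, 0, -13/3]
R4 ← R4 − (4)·R2: [0, 0, 0, 21]
R4 ← R4 + (63/13)·R3: [0, 0, 0, 0]
The echelon form has 3 nonzero rows; the last pivot sits in the augmented column, so rank(T) = 2 but rank([T|b]) = 3.
Since the ranks differ, the system is inconsistent.

no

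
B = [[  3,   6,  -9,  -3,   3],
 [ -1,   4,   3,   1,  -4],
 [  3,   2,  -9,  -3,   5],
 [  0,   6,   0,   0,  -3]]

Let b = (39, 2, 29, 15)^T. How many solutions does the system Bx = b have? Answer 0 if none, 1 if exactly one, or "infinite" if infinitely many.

Row reduce the augmented matrix [B | b].
R2 ← R2 + (1/3)·R1: [0, 6, 0, 0, -3, 15]
R3 ← R3 − R1: [0, -4, 0, 0, 2, -10]
R3 ← R3 + (2/3)·R2: [0, 0, 0, 0, 0, 0]
R4 ← R4 − R2: [0, 0, 0, 0, 0, 0]
The echelon form has 2 nonzero rows, and every pivot lies in the first 5 columns, so rank(B) = rank([B|b]) = 2.
The system is consistent.
rank = 2 < 5 unknowns, so there are infinitely many solutions.

infinite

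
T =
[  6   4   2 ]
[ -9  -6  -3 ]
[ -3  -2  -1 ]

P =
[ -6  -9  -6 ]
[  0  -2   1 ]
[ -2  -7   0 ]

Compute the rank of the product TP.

First compute TP:
[[-40, -76, -32],
 [ 60, 114,  48],
 [ 20,  38,  16]]
Now row reduce the product.
R2 ← R2 + (3/2)·R1: [0, 0, 0]
R3 ← R3 + (1/2)·R1: [0, 0, 0]
1 nonzero row, so rank(TP) = 1.

1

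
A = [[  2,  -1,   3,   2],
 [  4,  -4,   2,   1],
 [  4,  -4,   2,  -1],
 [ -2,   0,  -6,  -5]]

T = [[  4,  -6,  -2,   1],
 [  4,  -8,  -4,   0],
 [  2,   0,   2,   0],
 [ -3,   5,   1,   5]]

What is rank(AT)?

4

First compute AT:
[[  4,   6,   8,  12],
 [  1,  13,  13,   9],
 [  7,   3,  11,  -1],
 [ -5, -13, -13, -27]]
Now row reduce the product.
R2 ← R2 − (1/4)·R1: [0, 23/2, 11, 6]
R3 ← R3 − (7/4)·R1: [0, -15/2, -3, -22]
R4 ← R4 + (5/4)·R1: [0, -11/2, -3, -12]
R3 ← R3 + (15/23)·R2: [0, 0, 96/23, -416/23]
R4 ← R4 + (11/23)·R2: [0, 0, 52/23, -210/23]
R4 ← R4 − (13/24)·R3: [0, 0, 0, 2/3]
4 nonzero rows, so rank(AT) = 4.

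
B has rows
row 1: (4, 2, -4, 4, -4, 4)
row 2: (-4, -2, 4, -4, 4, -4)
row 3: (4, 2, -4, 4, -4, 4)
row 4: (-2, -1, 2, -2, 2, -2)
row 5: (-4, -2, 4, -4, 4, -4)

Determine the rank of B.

1

Row reduce to echelon form.
R2 ← R2 + R1: [0, 0, 0, 0, 0, 0]
R3 ← R3 − R1: [0, 0, 0, 0, 0, 0]
R4 ← R4 + (1/2)·R1: [0, 0, 0, 0, 0, 0]
R5 ← R5 + R1: [0, 0, 0, 0, 0, 0]
Echelon form has 1 nonzero row, so rank(B) = 1.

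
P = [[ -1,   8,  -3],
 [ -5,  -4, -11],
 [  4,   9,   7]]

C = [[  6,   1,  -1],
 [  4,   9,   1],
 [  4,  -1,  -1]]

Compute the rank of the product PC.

First compute PC:
[[ 14,  74,  12],
 [-90, -30,  12],
 [ 88,  78,  -2]]
Now row reduce the product.
R2 ← R2 + (45/7)·R1: [0, 3120/7, 624/7]
R3 ← R3 − (44/7)·R1: [0, -2710/7, -542/7]
R3 ← R3 + (271/312)·R2: [0, 0, 0]
2 nonzero rows, so rank(PC) = 2.

2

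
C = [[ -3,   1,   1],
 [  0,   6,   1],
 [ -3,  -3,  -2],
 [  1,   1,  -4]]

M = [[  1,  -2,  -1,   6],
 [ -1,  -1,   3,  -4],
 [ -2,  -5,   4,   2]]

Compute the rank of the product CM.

3

First compute CM:
[[ -6,   0,  10, -20],
 [ -8, -11,  22, -22],
 [  4,  19, -14, -10],
 [  8,  17, -14,  -6]]
Now row reduce the product.
R2 ← R2 − (4/3)·R1: [0, -11, 26/3, 14/3]
R3 ← R3 + (2/3)·R1: [0, 19, -22/3, -70/3]
R4 ← R4 + (4/3)·R1: [0, 17, -2/3, -98/3]
R3 ← R3 + (19/11)·R2: [0, 0, 84/11, -168/11]
R4 ← R4 + (17/11)·R2: [0, 0, 140/11, -280/11]
R4 ← R4 − (5/3)·R3: [0, 0, 0, 0]
3 nonzero rows, so rank(CM) = 3.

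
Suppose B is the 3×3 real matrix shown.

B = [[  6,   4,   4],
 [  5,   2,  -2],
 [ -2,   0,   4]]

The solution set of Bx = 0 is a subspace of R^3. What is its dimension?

1

Row reduce to echelon form.
R2 ← R2 − (5/6)·R1: [0, -4/3, -16/3]
R3 ← R3 + (1/3)·R1: [0, 4/3, 16/3]
R3 ← R3 + R2: [0, 0, 0]
2 nonzero rows, so rank(B) = 2.
B has 3 columns; by rank–nullity, nullity = 3 − 2 = 1.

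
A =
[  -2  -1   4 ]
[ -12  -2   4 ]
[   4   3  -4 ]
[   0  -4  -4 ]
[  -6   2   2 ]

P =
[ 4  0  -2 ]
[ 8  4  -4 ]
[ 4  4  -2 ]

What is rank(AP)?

2

First compute AP:
[[  0,  12,   0],
 [-48,   8,  24],
 [ 24,  -4, -12],
 [-48, -32,  24],
 [  0,  16,   0]]
Now row reduce the product.
Swap R1 ↔ R2
R3 ← R3 + (1/2)·R1: [0, 0, 0]
R4 ← R4 − R1: [0, -40, 0]
R4 ← R4 + (10/3)·R2: [0, 0, 0]
R5 ← R5 − (4/3)·R2: [0, 0, 0]
2 nonzero rows, so rank(AP) = 2.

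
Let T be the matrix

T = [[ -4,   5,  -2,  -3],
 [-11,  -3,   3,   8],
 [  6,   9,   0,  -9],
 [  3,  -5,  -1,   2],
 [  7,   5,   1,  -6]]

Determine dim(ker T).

Row reduce to echelon form.
R2 ← R2 − (11/4)·R1: [0, -67/4, 17/2, 65/4]
R3 ← R3 + (3/2)·R1: [0, 33/2, -3, -27/2]
R4 ← R4 + (3/4)·R1: [0, -5/4, -5/2, -1/4]
R5 ← R5 + (7/4)·R1: [0, 55/4, -5/2, -45/4]
R3 ← R3 + (66/67)·R2: [0, 0, 360/67, 168/67]
R4 ← R4 − (5/67)·R2: [0, 0, -210/67, -98/67]
R5 ← R5 + (55/67)·R2: [0, 0, 300/67, 140/67]
R4 ← R4 + (7/12)·R3: [0, 0, 0, 0]
R5 ← R5 − (5/6)·R3: [0, 0, 0, 0]
3 nonzero rows, so rank(T) = 3.
T has 4 columns; by rank–nullity, nullity = 4 − 3 = 1.

1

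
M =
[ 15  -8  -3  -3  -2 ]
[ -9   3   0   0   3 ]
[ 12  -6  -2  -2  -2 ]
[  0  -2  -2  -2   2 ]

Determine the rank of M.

Row reduce to echelon form.
R2 ← R2 + (3/5)·R1: [0, -9/5, -9/5, -9/5, 9/5]
R3 ← R3 − (4/5)·R1: [0, 2/5, 2/5, 2/5, -2/5]
R3 ← R3 + (2/9)·R2: [0, 0, 0, 0, 0]
R4 ← R4 − (10/9)·R2: [0, 0, 0, 0, 0]
Echelon form has 2 nonzero rows, so rank(M) = 2.

2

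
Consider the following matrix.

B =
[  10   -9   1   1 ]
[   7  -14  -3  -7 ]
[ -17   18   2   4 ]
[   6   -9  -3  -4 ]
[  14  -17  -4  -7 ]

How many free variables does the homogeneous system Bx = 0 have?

0

Row reduce to echelon form.
R2 ← R2 − (7/10)·R1: [0, -77/10, -37/10, -77/10]
R3 ← R3 + (17/10)·R1: [0, 27/10, 37/10, 57/10]
R4 ← R4 − (3/5)·R1: [0, -18/5, -18/5, -23/5]
R5 ← R5 − (7/5)·R1: [0, -22/5, -27/5, -42/5]
R3 ← R3 + (27/77)·R2: [0, 0, 185/77, 3]
R4 ← R4 − (36/77)·R2: [0, 0, -144/77, -1]
R5 ← R5 − (4/7)·R2: [0, 0, -23/7, -4]
R4 ← R4 + (144/185)·R3: [0, 0, 0, 247/185]
R5 ← R5 + (253/185)·R3: [0, 0, 0, 19/185]
R5 ← R5 − (1/13)·R4: [0, 0, 0, 0]
4 nonzero rows, so rank(B) = 4.
B has 4 columns; by rank–nullity, nullity = 4 − 4 = 0.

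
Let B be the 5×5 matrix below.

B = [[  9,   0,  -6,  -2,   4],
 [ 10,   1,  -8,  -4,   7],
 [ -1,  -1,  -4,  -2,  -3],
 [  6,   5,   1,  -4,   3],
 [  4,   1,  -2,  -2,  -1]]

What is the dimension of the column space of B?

4

Row reduce to echelon form.
R2 ← R2 − (10/9)·R1: [0, 1, -4/3, -16/9, 23/9]
R3 ← R3 + (1/9)·R1: [0, -1, -14/3, -20/9, -23/9]
R4 ← R4 − (2/3)·R1: [0, 5, 5, -8/3, 1/3]
R5 ← R5 − (4/9)·R1: [0, 1, 2/3, -10/9, -25/9]
R3 ← R3 + R2: [0, 0, -6, -4, 0]
R4 ← R4 − (5)·R2: [0, 0, 35/3, 56/9, -112/9]
R5 ← R5 − R2: [0, 0, 2, 2/3, -16/3]
R4 ← R4 + (35/18)·R3: [0, 0, 0, -14/9, -112/9]
R5 ← R5 + (1/3)·R3: [0, 0, 0, -2/3, -16/3]
R5 ← R5 − (3/7)·R4: [0, 0, 0, 0, 0]
Echelon form has 4 nonzero rows, so rank(B) = 4.
The column space has dimension equal to the rank: 4.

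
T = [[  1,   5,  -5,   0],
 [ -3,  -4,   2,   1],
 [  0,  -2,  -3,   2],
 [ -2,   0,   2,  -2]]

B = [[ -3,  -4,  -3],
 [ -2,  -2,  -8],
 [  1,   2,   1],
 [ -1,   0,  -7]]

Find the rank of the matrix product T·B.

3

First compute TB:
[[-18, -24, -48],
 [ 18,  24,  36],
 [ -1,  -2,  -1],
 [ 10,  12,  22]]
Now row reduce the product.
R2 ← R2 + R1: [0, 0, -12]
R3 ← R3 − (1/18)·R1: [0, -2/3, 5/3]
R4 ← R4 + (5/9)·R1: [0, -4/3, -14/3]
Swap R2 ↔ R3
R4 ← R4 − (2)·R2: [0, 0, -8]
R4 ← R4 − (2/3)·R3: [0, 0, 0]
3 nonzero rows, so rank(TB) = 3.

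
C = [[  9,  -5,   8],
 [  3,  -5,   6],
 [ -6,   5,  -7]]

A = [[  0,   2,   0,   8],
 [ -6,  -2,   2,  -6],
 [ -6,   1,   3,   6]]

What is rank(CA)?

2

First compute CA:
[[-18,  36,  14, 150],
 [ -6,  22,   8,  90],
 [ 12, -29, -11, -120]]
Now row reduce the product.
R2 ← R2 − (1/3)·R1: [0, 10, 10/3, 40]
R3 ← R3 + (2/3)·R1: [0, -5, -5/3, -20]
R3 ← R3 + (1/2)·R2: [0, 0, 0, 0]
2 nonzero rows, so rank(CA) = 2.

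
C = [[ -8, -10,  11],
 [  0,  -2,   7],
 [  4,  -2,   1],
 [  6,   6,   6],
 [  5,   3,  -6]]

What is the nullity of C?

Row reduce to echelon form.
R3 ← R3 + (1/2)·R1: [0, -7, 13/2]
R4 ← R4 + (3/4)·R1: [0, -3/2, 57/4]
R5 ← R5 + (5/8)·R1: [0, -13/4, 7/8]
R3 ← R3 − (7/2)·R2: [0, 0, -18]
R4 ← R4 − (3/4)·R2: [0, 0, 9]
R5 ← R5 − (13/8)·R2: [0, 0, -21/2]
R4 ← R4 + (1/2)·R3: [0, 0, 0]
R5 ← R5 − (7/12)·R3: [0, 0, 0]
3 nonzero rows, so rank(C) = 3.
C has 3 columns; by rank–nullity, nullity = 3 − 3 = 0.

0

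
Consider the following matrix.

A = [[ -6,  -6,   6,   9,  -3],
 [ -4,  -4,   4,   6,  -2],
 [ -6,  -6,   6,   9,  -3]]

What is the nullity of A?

4

Row reduce to echelon form.
R2 ← R2 − (2/3)·R1: [0, 0, 0, 0, 0]
R3 ← R3 − R1: [0, 0, 0, 0, 0]
1 nonzero row, so rank(A) = 1.
A has 5 columns; by rank–nullity, nullity = 5 − 1 = 4.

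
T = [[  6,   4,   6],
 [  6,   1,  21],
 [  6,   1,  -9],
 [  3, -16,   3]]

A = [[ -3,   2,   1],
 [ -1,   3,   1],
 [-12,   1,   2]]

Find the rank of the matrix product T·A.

2

First compute TA:
[[-94,  30,  22],
 [-271,  36,  49],
 [ 89,   6, -11],
 [-29, -39,  -7]]
Now row reduce the product.
R2 ← R2 − (271/94)·R1: [0, -2373/47, -678/47]
R3 ← R3 + (89/94)·R1: [0, 1617/47, 462/47]
R4 ← R4 − (29/94)·R1: [0, -2268/47, -648/47]
R3 ← R3 + (77/113)·R2: [0, 0, 0]
R4 ← R4 − (108/113)·R2: [0, 0, 0]
2 nonzero rows, so rank(TA) = 2.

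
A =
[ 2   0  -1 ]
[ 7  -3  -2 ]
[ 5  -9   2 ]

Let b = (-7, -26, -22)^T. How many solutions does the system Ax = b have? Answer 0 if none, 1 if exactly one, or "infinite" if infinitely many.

infinite

Row reduce the augmented matrix [A | b].
R2 ← R2 − (7/2)·R1: [0, -3, 3/2, -3/2]
R3 ← R3 − (5/2)·R1: [0, -9, 9/2, -9/2]
R3 ← R3 − (3)·R2: [0, 0, 0, 0]
The echelon form has 2 nonzero rows, and every pivot lies in the first 3 columns, so rank(A) = rank([A|b]) = 2.
The system is consistent.
rank = 2 < 3 unknowns, so there are infinitely many solutions.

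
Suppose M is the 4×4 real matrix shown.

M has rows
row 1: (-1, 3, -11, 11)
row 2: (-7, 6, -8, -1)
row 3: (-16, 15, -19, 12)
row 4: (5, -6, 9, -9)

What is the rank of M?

4

Row reduce to echelon form.
R2 ← R2 − (7)·R1: [0, -15, 69, -78]
R3 ← R3 − (16)·R1: [0, -33, 157, -164]
R4 ← R4 + (5)·R1: [0, 9, -46, 46]
R3 ← R3 − (11/5)·R2: [0, 0, 26/5, 38/5]
R4 ← R4 + (3/5)·R2: [0, 0, -23/5, -4/5]
R4 ← R4 + (23/26)·R3: [0, 0, 0, 77/13]
Echelon form has 4 nonzero rows, so rank(M) = 4.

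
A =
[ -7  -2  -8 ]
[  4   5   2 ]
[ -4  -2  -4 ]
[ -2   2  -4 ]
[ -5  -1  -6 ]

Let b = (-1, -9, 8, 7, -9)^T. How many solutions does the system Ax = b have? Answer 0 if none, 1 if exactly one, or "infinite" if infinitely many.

Row reduce the augmented matrix [A | b].
R2 ← R2 + (4/7)·R1: [0, 27/7, -18/7, -67/7]
R3 ← R3 − (4/7)·R1: [0, -6/7, 4/7, 60/7]
R4 ← R4 − (2/7)·R1: [0, 18/7, -12/7, 51/7]
R5 ← R5 − (5/7)·R1: [0, 3/7, -2/7, -58/7]
R3 ← R3 + (2/9)·R2: [0, 0, 0, 58/9]
R4 ← R4 − (2/3)·R2: [0, 0, 0, 41/3]
R5 ← R5 − (1/9)·R2: [0, 0, 0, -65/9]
R4 ← R4 − (123/58)·R3: [0, 0, 0, 0]
R5 ← R5 + (65/58)·R3: [0, 0, 0, 0]
The echelon form has 3 nonzero rows; the last pivot sits in the augmented column, so rank(A) = 2 but rank([A|b]) = 3.
Since the ranks differ, the system is inconsistent.
It has no solutions.

0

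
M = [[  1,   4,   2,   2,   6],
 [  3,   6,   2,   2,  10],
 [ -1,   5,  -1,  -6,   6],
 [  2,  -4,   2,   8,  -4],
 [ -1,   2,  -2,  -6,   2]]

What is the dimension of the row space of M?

3

Row reduce to echelon form.
R2 ← R2 − (3)·R1: [0, -6, -4, -4, -8]
R3 ← R3 + R1: [0, 9, 1, -4, 12]
R4 ← R4 − (2)·R1: [0, -12, -2, 4, -16]
R5 ← R5 + R1: [0, 6, 0, -4, 8]
R3 ← R3 + (3/2)·R2: [0, 0, -5, -10, 0]
R4 ← R4 − (2)·R2: [0, 0, 6, 12, 0]
R5 ← R5 + R2: [0, 0, -4, -8, 0]
R4 ← R4 + (6/5)·R3: [0, 0, 0, 0, 0]
R5 ← R5 − (4/5)·R3: [0, 0, 0, 0, 0]
Echelon form has 3 nonzero rows, so rank(M) = 3.
The row space has dimension equal to the rank: 3.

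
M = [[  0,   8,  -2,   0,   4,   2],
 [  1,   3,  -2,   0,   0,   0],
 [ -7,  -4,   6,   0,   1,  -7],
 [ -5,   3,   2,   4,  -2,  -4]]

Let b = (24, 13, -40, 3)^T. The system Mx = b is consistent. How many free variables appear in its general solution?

Row reduce the augmented matrix [M | b].
Swap R1 ↔ R2
R3 ← R3 + (7)·R1: [0, 17, -8, 0, 1, -7, 51]
R4 ← R4 + (5)·R1: [0, 18, -8, 4, -2, -4, 68]
R3 ← R3 − (17/8)·R2: [0, 0, -15/4, 0, -15/2, -45/4, 0]
R4 ← R4 − (9/4)·R2: [0, 0, -7/2, 4, -11, -17/2, 14]
R4 ← R4 − (14/15)·R3: [0, 0, 0, 4, -4, 2, 14]
The echelon form has 4 nonzero rows, and every pivot lies in the first 6 columns, so rank(M) = rank([M|b]) = 4.
The system is consistent.
Free variables = (unknowns) − (rank) = 6 − 4 = 2.

2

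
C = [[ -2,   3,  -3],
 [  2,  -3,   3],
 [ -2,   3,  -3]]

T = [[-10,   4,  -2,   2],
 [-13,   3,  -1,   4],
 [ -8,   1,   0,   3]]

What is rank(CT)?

First compute CT:
[[  5,  -2,   1,  -1],
 [ -5,   2,  -1,   1],
 [  5,  -2,   1,  -1]]
Now row reduce the product.
R2 ← R2 + R1: [0, 0, 0, 0]
R3 ← R3 − R1: [0, 0, 0, 0]
1 nonzero row, so rank(CT) = 1.

1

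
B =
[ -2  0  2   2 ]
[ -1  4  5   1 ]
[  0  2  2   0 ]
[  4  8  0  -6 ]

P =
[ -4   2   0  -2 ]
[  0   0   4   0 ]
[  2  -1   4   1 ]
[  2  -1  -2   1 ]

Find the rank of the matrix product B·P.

First compute BP:
[[ 16,  -8,   4,   8],
 [ 16,  -8,  34,   8],
 [  4,  -2,  16,   2],
 [-28,  14,  44, -14]]
Now row reduce the product.
R2 ← R2 − R1: [0, 0, 30, 0]
R3 ← R3 − (1/4)·R1: [0, 0, 15, 0]
R4 ← R4 + (7/4)·R1: [0, 0, 51, 0]
R3 ← R3 − (1/2)·R2: [0, 0, 0, 0]
R4 ← R4 − (17/10)·R2: [0, 0, 0, 0]
2 nonzero rows, so rank(BP) = 2.

2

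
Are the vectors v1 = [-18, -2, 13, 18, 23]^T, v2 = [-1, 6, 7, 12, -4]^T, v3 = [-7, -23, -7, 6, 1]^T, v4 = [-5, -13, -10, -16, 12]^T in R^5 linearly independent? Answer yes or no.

yes

Form the matrix with these vectors as rows and row reduce.
R2 ← R2 − (1/18)·R1: [0, 55/9, 113/18, 11, -95/18]
R3 ← R3 − (7/18)·R1: [0, -200/9, -217/18, -1, -143/18]
R4 ← R4 − (5/18)·R1: [0, -112/9, -245/18, -21, 101/18]
R3 ← R3 + (40/11)·R2: [0, 0, 237/22, 39, -597/22]
R4 ← R4 + (112/55)·R2: [0, 0, -91/110, 7/5, -113/22]
R4 ← R4 + (91/1185)·R3: [0, 0, 0, 1736/395, -2852/395]
4 nonzero rows, so the 4 vectors span a space of dimension 4.
Since 4 = 4, the vectors are linearly independent.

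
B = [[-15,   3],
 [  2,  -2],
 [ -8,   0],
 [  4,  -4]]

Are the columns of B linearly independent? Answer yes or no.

Row reduce B to echelon form.
R2 ← R2 + (2/15)·R1: [0, -8/5]
R3 ← R3 − (8/15)·R1: [0, -8/5]
R4 ← R4 + (4/15)·R1: [0, -16/5]
R3 ← R3 − R2: [0, 0]
R4 ← R4 − (2)·R2: [0, 0]
2 pivots among 2 columns.
Every column is a pivot column, so the columns are linearly independent.

yes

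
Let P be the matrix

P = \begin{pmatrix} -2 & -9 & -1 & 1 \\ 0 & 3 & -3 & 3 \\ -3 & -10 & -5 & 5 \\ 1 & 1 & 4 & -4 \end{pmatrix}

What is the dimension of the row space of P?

2

Row reduce to echelon form.
R3 ← R3 − (3/2)·R1: [0, 7/2, -7/2, 7/2]
R4 ← R4 + (1/2)·R1: [0, -7/2, 7/2, -7/2]
R3 ← R3 − (7/6)·R2: [0, 0, 0, 0]
R4 ← R4 + (7/6)·R2: [0, 0, 0, 0]
Echelon form has 2 nonzero rows, so rank(P) = 2.
The row space has dimension equal to the rank: 2.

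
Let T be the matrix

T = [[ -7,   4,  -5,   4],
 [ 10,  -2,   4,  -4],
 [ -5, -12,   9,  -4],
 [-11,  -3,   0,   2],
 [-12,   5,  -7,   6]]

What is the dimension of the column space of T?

2

Row reduce to echelon form.
R2 ← R2 + (10/7)·R1: [0, 26/7, -22/7, 12/7]
R3 ← R3 − (5/7)·R1: [0, -104/7, 88/7, -48/7]
R4 ← R4 − (11/7)·R1: [0, -65/7, 55/7, -30/7]
R5 ← R5 − (12/7)·R1: [0, -13/7, 11/7, -6/7]
R3 ← R3 + (4)·R2: [0, 0, 0, 0]
R4 ← R4 + (5/2)·R2: [0, 0, 0, 0]
R5 ← R5 + (1/2)·R2: [0, 0, 0, 0]
Echelon form has 2 nonzero rows, so rank(T) = 2.
The column space has dimension equal to the rank: 2.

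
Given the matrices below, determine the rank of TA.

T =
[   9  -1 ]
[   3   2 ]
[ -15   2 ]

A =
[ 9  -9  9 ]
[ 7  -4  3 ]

2

First compute TA:
[[ 74, -77,  78],
 [ 41, -35,  33],
 [-121, 127, -129]]
Now row reduce the product.
R2 ← R2 − (41/74)·R1: [0, 567/74, -378/37]
R3 ← R3 + (121/74)·R1: [0, 81/74, -54/37]
R3 ← R3 − (1/7)·R2: [0, 0, 0]
2 nonzero rows, so rank(TA) = 2.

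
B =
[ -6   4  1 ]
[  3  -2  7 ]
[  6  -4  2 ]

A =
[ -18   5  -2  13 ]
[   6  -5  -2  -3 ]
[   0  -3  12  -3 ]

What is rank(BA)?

2

First compute BA:
[[132, -53,  16, -93],
 [-66,   4,  82,  24],
 [-132,  44,  20,  84]]
Now row reduce the product.
R2 ← R2 + (1/2)·R1: [0, -45/2, 90, -45/2]
R3 ← R3 + R1: [0, -9, 36, -9]
R3 ← R3 − (2/5)·R2: [0, 0, 0, 0]
2 nonzero rows, so rank(BA) = 2.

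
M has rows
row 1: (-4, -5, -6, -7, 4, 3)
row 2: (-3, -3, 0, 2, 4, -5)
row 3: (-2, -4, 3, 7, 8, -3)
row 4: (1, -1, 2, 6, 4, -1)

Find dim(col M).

4

Row reduce to echelon form.
R2 ← R2 − (3/4)·R1: [0, 3/4, 9/2, 29/4, 1, -29/4]
R3 ← R3 − (1/2)·R1: [0, -3/2, 6, 21/2, 6, -9/2]
R4 ← R4 + (1/4)·R1: [0, -9/4, 1/2, 17/4, 5, -1/4]
R3 ← R3 + (2)·R2: [0, 0, 15, 25, 8, -19]
R4 ← R4 + (3)·R2: [0, 0, 14, 26, 8, -22]
R4 ← R4 − (14/15)·R3: [0, 0, 0, 8/3, 8/15, -64/15]
Echelon form has 4 nonzero rows, so rank(M) = 4.
The column space has dimension equal to the rank: 4.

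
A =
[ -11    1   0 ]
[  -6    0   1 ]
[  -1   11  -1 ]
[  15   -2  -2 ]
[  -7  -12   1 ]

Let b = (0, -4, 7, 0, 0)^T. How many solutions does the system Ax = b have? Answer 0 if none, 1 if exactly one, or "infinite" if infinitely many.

0

Row reduce the augmented matrix [A | b].
R2 ← R2 − (6/11)·R1: [0, -6/11, 1, -4]
R3 ← R3 − (1/11)·R1: [0, 120/11, -1, 7]
R4 ← R4 + (15/11)·R1: [0, -7/11, -2, 0]
R5 ← R5 − (7/11)·R1: [0, -139/11, 1, 0]
R3 ← R3 + (20)·R2: [0, 0, 19, -73]
R4 ← R4 − (7/6)·R2: [0, 0, -19/6, 14/3]
R5 ← R5 − (139/6)·R2: [0, 0, -133/6, 278/3]
R4 ← R4 + (1/6)·R3: [0, 0, 0, -15/2]
R5 ← R5 + (7/6)·R3: [0, 0, 0, 15/2]
R5 ← R5 + R4: [0, 0, 0, 0]
The echelon form has 4 nonzero rows; the last pivot sits in the augmented column, so rank(A) = 3 but rank([A|b]) = 4.
Since the ranks differ, the system is inconsistent.
It has no solutions.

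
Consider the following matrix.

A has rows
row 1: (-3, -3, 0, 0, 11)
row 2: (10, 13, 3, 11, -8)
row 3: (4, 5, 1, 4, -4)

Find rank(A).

Row reduce to echelon form.
R2 ← R2 + (10/3)·R1: [0, 3, 3, 11, 86/3]
R3 ← R3 + (4/3)·R1: [0, 1, 1, 4, 32/3]
R3 ← R3 − (1/3)·R2: [0, 0, 0, 1/3, 10/9]
Echelon form has 3 nonzero rows, so rank(A) = 3.

3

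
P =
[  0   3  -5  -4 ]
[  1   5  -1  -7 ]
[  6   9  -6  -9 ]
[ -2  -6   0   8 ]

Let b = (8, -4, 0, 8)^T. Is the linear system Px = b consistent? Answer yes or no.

yes

Row reduce the augmented matrix [P | b].
Swap R1 ↔ R2
R3 ← R3 − (6)·R1: [0, -21, 0, 33, 24]
R4 ← R4 + (2)·R1: [0, 4, -2, -6, 0]
R3 ← R3 + (7)·R2: [0, 0, -35, 5, 80]
R4 ← R4 − (4/3)·R2: [0, 0, 14/3, -2/3, -32/3]
R4 ← R4 + (2/15)·R3: [0, 0, 0, 0, 0]
The echelon form has 3 nonzero rows, and every pivot lies in the first 4 columns, so rank(P) = rank([P|b]) = 3.
The system is consistent.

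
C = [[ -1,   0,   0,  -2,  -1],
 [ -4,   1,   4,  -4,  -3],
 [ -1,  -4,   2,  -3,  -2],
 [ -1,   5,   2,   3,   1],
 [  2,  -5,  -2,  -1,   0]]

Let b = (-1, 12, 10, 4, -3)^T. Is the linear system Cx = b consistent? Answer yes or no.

yes

Row reduce the augmented matrix [C | b].
R2 ← R2 − (4)·R1: [0, 1, 4, 4, 1, 16]
R3 ← R3 − R1: [0, -4, 2, -1, -1, 11]
R4 ← R4 − R1: [0, 5, 2, 5, 2, 5]
R5 ← R5 + (2)·R1: [0, -5, -2, -5, -2, -5]
R3 ← R3 + (4)·R2: [0, 0, 18, 15, 3, 75]
R4 ← R4 − (5)·R2: [0, 0, -18, -15, -3, -75]
R5 ← R5 + (5)·R2: [0, 0, 18, 15, 3, 75]
R4 ← R4 + R3: [0, 0, 0, 0, 0, 0]
R5 ← R5 − R3: [0, 0, 0, 0, 0, 0]
The echelon form has 3 nonzero rows, and every pivot lies in the first 5 columns, so rank(C) = rank([C|b]) = 3.
The system is consistent.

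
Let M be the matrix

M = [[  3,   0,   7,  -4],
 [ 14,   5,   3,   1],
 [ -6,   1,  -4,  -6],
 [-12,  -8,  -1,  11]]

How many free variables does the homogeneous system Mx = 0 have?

Row reduce to echelon form.
R2 ← R2 − (14/3)·R1: [0, 5, -89/3, 59/3]
R3 ← R3 + (2)·R1: [0, 1, 10, -14]
R4 ← R4 + (4)·R1: [0, -8, 27, -5]
R3 ← R3 − (1/5)·R2: [0, 0, 239/15, -269/15]
R4 ← R4 + (8/5)·R2: [0, 0, -307/15, 397/15]
R4 ← R4 + (307/239)·R3: [0, 0, 0, 820/239]
4 nonzero rows, so rank(M) = 4.
M has 4 columns; by rank–nullity, nullity = 4 − 4 = 0.

0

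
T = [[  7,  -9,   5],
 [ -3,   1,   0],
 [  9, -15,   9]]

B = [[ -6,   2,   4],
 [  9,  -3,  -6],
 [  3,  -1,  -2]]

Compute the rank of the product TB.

1

First compute TB:
[[-108,  36,  72],
 [ 27,  -9, -18],
 [-162,  54, 108]]
Now row reduce the product.
R2 ← R2 + (1/4)·R1: [0, 0, 0]
R3 ← R3 − (3/2)·R1: [0, 0, 0]
1 nonzero row, so rank(TB) = 1.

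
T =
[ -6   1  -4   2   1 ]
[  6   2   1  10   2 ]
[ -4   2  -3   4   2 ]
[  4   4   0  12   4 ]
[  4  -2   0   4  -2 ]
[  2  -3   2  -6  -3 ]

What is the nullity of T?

Row reduce to echelon form.
R2 ← R2 + R1: [0, 3, -3, 12, 3]
R3 ← R3 − (2/3)·R1: [0, 4/3, -1/3, 8/3, 4/3]
R4 ← R4 + (2/3)·R1: [0, 14/3, -8/3, 40/3, 14/3]
R5 ← R5 + (2/3)·R1: [0, -4/3, -8/3, 16/3, -4/3]
R6 ← R6 + (1/3)·R1: [0, -8/3, 2/3, -16/3, -8/3]
R3 ← R3 − (4/9)·R2: [0, 0, 1, -8/3, 0]
R4 ← R4 − (14/9)·R2: [0, 0, 2, -16/3, 0]
R5 ← R5 + (4/9)·R2: [0, 0, -4, 32/3, 0]
R6 ← R6 + (8/9)·R2: [0, 0, -2, 16/3, 0]
R4 ← R4 − (2)·R3: [0, 0, 0, 0, 0]
R5 ← R5 + (4)·R3: [0, 0, 0, 0, 0]
R6 ← R6 + (2)·R3: [0, 0, 0, 0, 0]
3 nonzero rows, so rank(T) = 3.
T has 5 columns; by rank–nullity, nullity = 5 − 3 = 2.

2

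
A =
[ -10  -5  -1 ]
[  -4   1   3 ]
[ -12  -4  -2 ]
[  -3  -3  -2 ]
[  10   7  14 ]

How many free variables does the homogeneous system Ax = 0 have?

Row reduce to echelon form.
R2 ← R2 − (2/5)·R1: [0, 3, 17/5]
R3 ← R3 − (6/5)·R1: [0, 2, -4/5]
R4 ← R4 − (3/10)·R1: [0, -3/2, -17/10]
R5 ← R5 + R1: [0, 2, 13]
R3 ← R3 − (2/3)·R2: [0, 0, -46/15]
R4 ← R4 + (1/2)·R2: [0, 0, 0]
R5 ← R5 − (2/3)·R2: [0, 0, 161/15]
R5 ← R5 + (7/2)·R3: [0, 0, 0]
3 nonzero rows, so rank(A) = 3.
A has 3 columns; by rank–nullity, nullity = 3 − 3 = 0.

0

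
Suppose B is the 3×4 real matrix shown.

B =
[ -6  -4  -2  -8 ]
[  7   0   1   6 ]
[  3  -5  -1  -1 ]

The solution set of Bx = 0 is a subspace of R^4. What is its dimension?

Row reduce to echelon form.
R2 ← R2 + (7/6)·R1: [0, -14/3, -4/3, -10/3]
R3 ← R3 + (1/2)·R1: [0, -7, -2, -5]
R3 ← R3 − (3/2)·R2: [0, 0, 0, 0]
2 nonzero rows, so rank(B) = 2.
B has 4 columns; by rank–nullity, nullity = 4 − 2 = 2.

2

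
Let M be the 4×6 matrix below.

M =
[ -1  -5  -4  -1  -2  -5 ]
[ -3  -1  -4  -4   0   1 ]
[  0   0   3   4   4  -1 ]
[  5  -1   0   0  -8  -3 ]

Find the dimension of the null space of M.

3

Row reduce to echelon form.
R2 ← R2 − (3)·R1: [0, 14, 8, -1, 6, 16]
R4 ← R4 + (5)·R1: [0, -26, -20, -5, -18, -28]
R4 ← R4 + (13/7)·R2: [0, 0, -36/7, -48/7, -48/7, 12/7]
R4 ← R4 + (12/7)·R3: [0, 0, 0, 0, 0, 0]
3 nonzero rows, so rank(M) = 3.
M has 6 columns; by rank–nullity, nullity = 6 − 3 = 3.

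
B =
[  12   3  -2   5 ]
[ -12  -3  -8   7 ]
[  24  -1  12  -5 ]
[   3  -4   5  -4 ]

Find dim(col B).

Row reduce to echelon form.
R2 ← R2 + R1: [0, 0, -10, 12]
R3 ← R3 − (2)·R1: [0, -7, 16, -15]
R4 ← R4 − (1/4)·R1: [0, -19/4, 11/2, -21/4]
Swap R2 ↔ R3
R4 ← R4 − (19/28)·R2: [0, 0, -75/14, 69/14]
R4 ← R4 − (15/28)·R3: [0, 0, 0, -3/2]
Echelon form has 4 nonzero rows, so rank(B) = 4.
The column space has dimension equal to the rank: 4.

4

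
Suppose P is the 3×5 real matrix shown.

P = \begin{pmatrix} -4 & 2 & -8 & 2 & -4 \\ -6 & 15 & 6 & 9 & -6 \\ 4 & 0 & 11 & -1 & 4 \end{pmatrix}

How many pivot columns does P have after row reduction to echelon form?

Row reduce to echelon form.
R2 ← R2 − (3/2)·R1: [0, 12, 18, 6, 0]
R3 ← R3 + R1: [0, 2, 3, 1, 0]
R3 ← R3 − (1/6)·R2: [0, 0, 0, 0, 0]
Echelon form has 2 nonzero rows, so rank(P) = 2.
Each nonzero row contributes one pivot column: 2 pivot columns.

2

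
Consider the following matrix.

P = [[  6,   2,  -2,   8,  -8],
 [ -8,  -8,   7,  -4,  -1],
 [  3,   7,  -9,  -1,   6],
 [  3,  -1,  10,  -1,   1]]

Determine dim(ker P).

Row reduce to echelon form.
R2 ← R2 + (4/3)·R1: [0, -16/3, 13/3, 20/3, -35/3]
R3 ← R3 − (1/2)·R1: [0, 6, -8, -5, 10]
R4 ← R4 − (1/2)·R1: [0, -2, 11, -5, 5]
R3 ← R3 + (9/8)·R2: [0, 0, -25/8, 5/2, -25/8]
R4 ← R4 − (3/8)·R2: [0, 0, 75/8, -15/2, 75/8]
R4 ← R4 + (3)·R3: [0, 0, 0, 0, 0]
3 nonzero rows, so rank(P) = 3.
P has 5 columns; by rank–nullity, nullity = 5 − 3 = 2.

2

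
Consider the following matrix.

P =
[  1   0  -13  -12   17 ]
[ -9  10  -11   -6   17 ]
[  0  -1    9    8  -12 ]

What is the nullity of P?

2

Row reduce to echelon form.
R2 ← R2 + (9)·R1: [0, 10, -128, -114, 170]
R3 ← R3 + (1/10)·R2: [0, 0, -19/5, -17/5, 5]
3 nonzero rows, so rank(P) = 3.
P has 5 columns; by rank–nullity, nullity = 5 − 3 = 2.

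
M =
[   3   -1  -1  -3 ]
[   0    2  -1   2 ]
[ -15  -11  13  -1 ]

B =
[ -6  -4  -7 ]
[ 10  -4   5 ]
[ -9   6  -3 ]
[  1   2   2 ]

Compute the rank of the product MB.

First compute MB:
[[-22, -20, -29],
 [ 31, -10,  17],
 [-138, 180,   9]]
Now row reduce the product.
R2 ← R2 + (31/22)·R1: [0, -420/11, -525/22]
R3 ← R3 − (69/11)·R1: [0, 3360/11, 2100/11]
R3 ← R3 + (8)·R2: [0, 0, 0]
2 nonzero rows, so rank(MB) = 2.

2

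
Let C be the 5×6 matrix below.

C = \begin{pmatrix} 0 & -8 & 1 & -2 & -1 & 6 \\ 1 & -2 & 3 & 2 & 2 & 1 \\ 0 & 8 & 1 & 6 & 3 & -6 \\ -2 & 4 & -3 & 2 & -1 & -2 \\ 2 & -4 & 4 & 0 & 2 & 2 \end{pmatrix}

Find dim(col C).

Row reduce to echelon form.
Swap R1 ↔ R2
R4 ← R4 + (2)·R1: [0, 0, 3, 6, 3, 0]
R5 ← R5 − (2)·R1: [0, 0, -2, -4, -2, 0]
R3 ← R3 + R2: [0, 0, 2, 4, 2, 0]
R4 ← R4 − (3/2)·R3: [0, 0, 0, 0, 0, 0]
R5 ← R5 + R3: [0, 0, 0, 0, 0, 0]
Echelon form has 3 nonzero rows, so rank(C) = 3.
The column space has dimension equal to the rank: 3.

3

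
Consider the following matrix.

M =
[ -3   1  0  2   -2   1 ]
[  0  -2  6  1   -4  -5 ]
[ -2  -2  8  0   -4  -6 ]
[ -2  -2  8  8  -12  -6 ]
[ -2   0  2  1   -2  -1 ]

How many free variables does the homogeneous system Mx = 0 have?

3

Row reduce to echelon form.
R3 ← R3 − (2/3)·R1: [0, -8/3, 8, -4/3, -8/3, -20/3]
R4 ← R4 − (2/3)·R1: [0, -8/3, 8, 20/3, -32/3, -20/3]
R5 ← R5 − (2/3)·R1: [0, -2/3, 2, -1/3, -2/3, -5/3]
R3 ← R3 − (4/3)·R2: [0, 0, 0, -8/3, 8/3, 0]
R4 ← R4 − (4/3)·R2: [0, 0, 0, 16/3, -16/3, 0]
R5 ← R5 − (1/3)·R2: [0, 0, 0, -2/3, 2/3, 0]
R4 ← R4 + (2)·R3: [0, 0, 0, 0, 0, 0]
R5 ← R5 − (1/4)·R3: [0, 0, 0, 0, 0, 0]
3 nonzero rows, so rank(M) = 3.
M has 6 columns; by rank–nullity, nullity = 6 − 3 = 3.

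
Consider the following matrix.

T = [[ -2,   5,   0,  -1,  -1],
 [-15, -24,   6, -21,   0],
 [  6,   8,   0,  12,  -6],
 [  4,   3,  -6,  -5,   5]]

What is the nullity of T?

Row reduce to echelon form.
R2 ← R2 − (15/2)·R1: [0, -123/2, 6, -27/2, 15/2]
R3 ← R3 + (3)·R1: [0, 23, 0, 9, -9]
R4 ← R4 + (2)·R1: [0, 13, -6, -7, 3]
R3 ← R3 + (46/123)·R2: [0, 0, 92/41, 162/41, -254/41]
R4 ← R4 + (26/123)·R2: [0, 0, -194/41, -404/41, 188/41]
R4 ← R4 + (97/46)·R3: [0, 0, 0, -35/23, -195/23]
4 nonzero rows, so rank(T) = 4.
T has 5 columns; by rank–nullity, nullity = 5 − 4 = 1.

1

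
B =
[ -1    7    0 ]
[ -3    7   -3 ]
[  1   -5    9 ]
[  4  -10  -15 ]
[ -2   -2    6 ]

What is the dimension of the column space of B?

Row reduce to echelon form.
R2 ← R2 − (3)·R1: [0, -14, -3]
R3 ← R3 + R1: [0, 2, 9]
R4 ← R4 + (4)·R1: [0, 18, -15]
R5 ← R5 − (2)·R1: [0, -16, 6]
R3 ← R3 + (1/7)·R2: [0, 0, 60/7]
R4 ← R4 + (9/7)·R2: [0, 0, -132/7]
R5 ← R5 − (8/7)·R2: [0, 0, 66/7]
R4 ← R4 + (11/5)·R3: [0, 0, 0]
R5 ← R5 − (11/10)·R3: [0, 0, 0]
Echelon form has 3 nonzero rows, so rank(B) = 3.
The column space has dimension equal to the rank: 3.

3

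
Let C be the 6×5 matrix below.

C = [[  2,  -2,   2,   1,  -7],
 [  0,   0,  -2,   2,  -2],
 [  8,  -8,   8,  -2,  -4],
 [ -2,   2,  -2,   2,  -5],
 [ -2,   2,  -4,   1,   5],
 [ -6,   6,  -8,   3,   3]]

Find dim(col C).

Row reduce to echelon form.
R3 ← R3 − (4)·R1: [0, 0, 0, -6, 24]
R4 ← R4 + R1: [0, 0, 0, 3, -12]
R5 ← R5 + R1: [0, 0, -2, 2, -2]
R6 ← R6 + (3)·R1: [0, 0, -2, 6, -18]
R5 ← R5 − R2: [0, 0, 0, 0, 0]
R6 ← R6 − R2: [0, 0, 0, 4, -16]
R4 ← R4 + (1/2)·R3: [0, 0, 0, 0, 0]
R6 ← R6 + (2/3)·R3: [0, 0, 0, 0, 0]
Echelon form has 3 nonzero rows, so rank(C) = 3.
The column space has dimension equal to the rank: 3.

3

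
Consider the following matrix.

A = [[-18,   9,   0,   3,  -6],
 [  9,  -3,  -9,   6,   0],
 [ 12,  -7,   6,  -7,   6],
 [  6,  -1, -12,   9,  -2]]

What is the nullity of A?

3

Row reduce to echelon form.
R2 ← R2 + (1/2)·R1: [0, 3/2, -9, 15/2, -3]
R3 ← R3 + (2/3)·R1: [0, -1, 6, -5, 2]
R4 ← R4 + (1/3)·R1: [0, 2, -12, 10, -4]
R3 ← R3 + (2/3)·R2: [0, 0, 0, 0, 0]
R4 ← R4 − (4/3)·R2: [0, 0, 0, 0, 0]
2 nonzero rows, so rank(A) = 2.
A has 5 columns; by rank–nullity, nullity = 5 − 2 = 3.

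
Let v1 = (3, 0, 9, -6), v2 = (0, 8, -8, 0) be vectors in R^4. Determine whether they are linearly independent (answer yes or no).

yes

Form the matrix with these vectors as rows and row reduce.
2 nonzero rows, so the 2 vectors span a space of dimension 2.
Since 2 = 2, the vectors are linearly independent.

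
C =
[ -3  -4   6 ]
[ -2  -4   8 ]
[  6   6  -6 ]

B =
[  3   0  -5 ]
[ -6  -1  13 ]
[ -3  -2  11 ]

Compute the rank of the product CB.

First compute CB:
[[ -3,  -8,  29],
 [ -6, -12,  46],
 [  0,   6, -18]]
Now row reduce the product.
R2 ← R2 − (2)·R1: [0, 4, -12]
R3 ← R3 − (3/2)·R2: [0, 0, 0]
2 nonzero rows, so rank(CB) = 2.

2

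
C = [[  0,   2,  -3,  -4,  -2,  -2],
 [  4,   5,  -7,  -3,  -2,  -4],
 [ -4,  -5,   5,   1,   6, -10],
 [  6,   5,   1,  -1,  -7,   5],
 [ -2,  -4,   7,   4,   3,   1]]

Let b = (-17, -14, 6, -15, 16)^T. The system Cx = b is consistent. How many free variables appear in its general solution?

Row reduce the augmented matrix [C | b].
Swap R1 ↔ R2
R3 ← R3 + R1: [0, 0, -2, -2, 4, -14, -8]
R4 ← R4 − (3/2)·R1: [0, -5/2, 23/2, 7/2, -4, 11, 6]
R5 ← R5 + (1/2)·R1: [0, -3/2, 7/2, 5/2, 2, -1, 9]
R4 ← R4 + (5/4)·R2: [0, 0, 31/4, -3/2, -13/2, 17/2, -61/4]
R5 ← R5 + (3/4)·R2: [0, 0, 5/4, -1/2, 1/2, -5/2, -15/4]
R4 ← R4 + (31/8)·R3: [0, 0, 0, -37/4, 9, -183/4, -185/4]
R5 ← R5 + (5/8)·R3: [0, 0, 0, -7/4, 3, -45/4, -35/4]
R5 ← R5 − (7/37)·R4: [0, 0, 0, 0, 48/37, -96/37, 0]
The echelon form has 5 nonzero rows, and every pivot lies in the first 6 columns, so rank(C) = rank([C|b]) = 5.
The system is consistent.
Free variables = (unknowns) − (rank) = 6 − 5 = 1.

1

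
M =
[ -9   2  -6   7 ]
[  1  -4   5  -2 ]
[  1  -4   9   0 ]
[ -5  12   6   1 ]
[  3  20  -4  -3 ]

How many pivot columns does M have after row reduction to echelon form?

Row reduce to echelon form.
R2 ← R2 + (1/9)·R1: [0, -34/9, 13/3, -11/9]
R3 ← R3 + (1/9)·R1: [0, -34/9, 25/3, 7/9]
R4 ← R4 − (5/9)·R1: [0, 98/9, 28/3, -26/9]
R5 ← R5 + (1/3)·R1: [0, 62/3, -6, -2/3]
R3 ← R3 − R2: [0, 0, 4, 2]
R4 ← R4 + (49/17)·R2: [0, 0, 371/17, -109/17]
R5 ← R5 + (93/17)·R2: [0, 0, 301/17, -125/17]
R4 ← R4 − (371/68)·R3: [0, 0, 0, -589/34]
R5 ← R5 − (301/68)·R3: [0, 0, 0, -551/34]
R5 ← R5 − (29/31)·R4: [0, 0, 0, 0]
Echelon form has 4 nonzero rows, so rank(M) = 4.
Each nonzero row contributes one pivot column: 4 pivot columns.

4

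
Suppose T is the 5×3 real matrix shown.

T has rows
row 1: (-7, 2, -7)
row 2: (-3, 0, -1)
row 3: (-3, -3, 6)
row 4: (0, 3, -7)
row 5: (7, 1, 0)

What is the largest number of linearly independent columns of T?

Row reduce to echelon form.
R2 ← R2 − (3/7)·R1: [0, -6/7, 2]
R3 ← R3 − (3/7)·R1: [0, -27/7, 9]
R5 ← R5 + R1: [0, 3, -7]
R3 ← R3 − (9/2)·R2: [0, 0, 0]
R4 ← R4 + (7/2)·R2: [0, 0, 0]
R5 ← R5 + (7/2)·R2: [0, 0, 0]
Echelon form has 2 nonzero rows, so rank(T) = 2.
The rank gives the maximum number of linearly independent columns: 2.

2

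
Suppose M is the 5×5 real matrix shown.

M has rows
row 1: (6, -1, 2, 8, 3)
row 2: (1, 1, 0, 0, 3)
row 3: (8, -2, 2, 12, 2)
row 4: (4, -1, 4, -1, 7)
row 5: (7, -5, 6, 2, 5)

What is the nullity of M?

Row reduce to echelon form.
R2 ← R2 − (1/6)·R1: [0, 7/6, -1/3, -4/3, 5/2]
R3 ← R3 − (4/3)·R1: [0, -2/3, -2/3, 4/3, -2]
R4 ← R4 − (2/3)·R1: [0, -1/3, 8/3, -19/3, 5]
R5 ← R5 − (7/6)·R1: [0, -23/6, 11/3, -22/3, 3/2]
R3 ← R3 + (4/7)·R2: [0, 0, -6/7, 4/7, -4/7]
R4 ← R4 + (2/7)·R2: [0, 0, 18/7, -47/7, 40/7]
R5 ← R5 + (23/7)·R2: [0, 0, 18/7, -82/7, 68/7]
R4 ← R4 + (3)·R3: [0, 0, 0, -5, 4]
R5 ← R5 + (3)·R3: [0, 0, 0, -10, 8]
R5 ← R5 − (2)·R4: [0, 0, 0, 0, 0]
4 nonzero rows, so rank(M) = 4.
M has 5 columns; by rank–nullity, nullity = 5 − 4 = 1.

1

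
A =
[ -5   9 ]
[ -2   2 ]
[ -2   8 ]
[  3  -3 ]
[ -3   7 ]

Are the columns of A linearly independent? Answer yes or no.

yes

Row reduce A to echelon form.
R2 ← R2 − (2/5)·R1: [0, -8/5]
R3 ← R3 − (2/5)·R1: [0, 22/5]
R4 ← R4 + (3/5)·R1: [0, 12/5]
R5 ← R5 − (3/5)·R1: [0, 8/5]
R3 ← R3 + (11/4)·R2: [0, 0]
R4 ← R4 + (3/2)·R2: [0, 0]
R5 ← R5 + R2: [0, 0]
2 pivots among 2 columns.
Every column is a pivot column, so the columns are linearly independent.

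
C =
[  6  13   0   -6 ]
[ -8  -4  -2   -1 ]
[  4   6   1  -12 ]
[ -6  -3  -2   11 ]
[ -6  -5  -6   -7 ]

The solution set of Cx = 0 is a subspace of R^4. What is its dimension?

0

Row reduce to echelon form.
R2 ← R2 + (4/3)·R1: [0, 40/3, -2, -9]
R3 ← R3 − (2/3)·R1: [0, -8/3, 1, -8]
R4 ← R4 + R1: [0, 10, -2, 5]
R5 ← R5 + R1: [0, 8, -6, -13]
R3 ← R3 + (1/5)·R2: [0, 0, 3/5, -49/5]
R4 ← R4 − (3/4)·R2: [0, 0, -1/2, 47/4]
R5 ← R5 − (3/5)·R2: [0, 0, -24/5, -38/5]
R4 ← R4 + (5/6)·R3: [0, 0, 0, 43/12]
R5 ← R5 + (8)·R3: [0, 0, 0, -86]
R5 ← R5 + (24)·R4: [0, 0, 0, 0]
4 nonzero rows, so rank(C) = 4.
C has 4 columns; by rank–nullity, nullity = 4 − 4 = 0.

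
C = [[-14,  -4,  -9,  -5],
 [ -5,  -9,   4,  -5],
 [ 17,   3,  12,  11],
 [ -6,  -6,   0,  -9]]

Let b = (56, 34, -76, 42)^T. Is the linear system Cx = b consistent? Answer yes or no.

Row reduce the augmented matrix [C | b].
R2 ← R2 − (5/14)·R1: [0, -53/7, 101/14, -45/14, 14]
R3 ← R3 + (17/14)·R1: [0, -13/7, 15/14, 69/14, -8]
R4 ← R4 − (3/7)·R1: [0, -30/7, 27/7, -48/7, 18]
R3 ← R3 − (13/53)·R2: [0, 0, -37/53, 303/53, -606/53]
R4 ← R4 − (30/53)·R2: [0, 0, -12/53, -267/53, 534/53]
R4 ← R4 − (12/37)·R3: [0, 0, 0, -255/37, 510/37]
The echelon form has 4 nonzero rows, and every pivot lies in the first 4 columns, so rank(C) = rank([C|b]) = 4.
The system is consistent.

yes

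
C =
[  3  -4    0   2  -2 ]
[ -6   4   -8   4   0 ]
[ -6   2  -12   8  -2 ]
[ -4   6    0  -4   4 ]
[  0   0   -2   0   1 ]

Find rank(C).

3

Row reduce to echelon form.
R2 ← R2 + (2)·R1: [0, -4, -8, 8, -4]
R3 ← R3 + (2)·R1: [0, -6, -12, 12, -6]
R4 ← R4 + (4/3)·R1: [0, 2/3, 0, -4/3, 4/3]
R3 ← R3 − (3/2)·R2: [0, 0, 0, 0, 0]
R4 ← R4 + (1/6)·R2: [0, 0, -4/3, 0, 2/3]
Swap R3 ↔ R4
R5 ← R5 − (3/2)·R3: [0, 0, 0, 0, 0]
Echelon form has 3 nonzero rows, so rank(C) = 3.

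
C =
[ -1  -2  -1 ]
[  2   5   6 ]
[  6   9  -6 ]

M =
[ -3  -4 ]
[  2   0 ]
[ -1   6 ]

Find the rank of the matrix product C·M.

First compute CM:
[[  0,  -2],
 [ -2,  28],
 [  6, -60]]
Now row reduce the product.
Swap R1 ↔ R2
R3 ← R3 + (3)·R1: [0, 24]
R3 ← R3 + (12)·R2: [0, 0]
2 nonzero rows, so rank(CM) = 2.

2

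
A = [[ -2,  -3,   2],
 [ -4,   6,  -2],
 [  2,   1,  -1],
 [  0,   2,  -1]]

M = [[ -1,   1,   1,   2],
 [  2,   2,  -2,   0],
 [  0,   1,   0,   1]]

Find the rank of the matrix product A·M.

First compute AM:
[[ -4,  -6,   4,  -2],
 [ 16,   6, -16, -10],
 [  0,   3,   0,   3],
 [  4,   3,  -4,  -1]]
Now row reduce the product.
R2 ← R2 + (4)·R1: [0, -18, 0, -18]
R4 ← R4 + R1: [0, -3, 0, -3]
R3 ← R3 + (1/6)·R2: [0, 0, 0, 0]
R4 ← R4 − (1/6)·R2: [0, 0, 0, 0]
2 nonzero rows, so rank(AM) = 2.

2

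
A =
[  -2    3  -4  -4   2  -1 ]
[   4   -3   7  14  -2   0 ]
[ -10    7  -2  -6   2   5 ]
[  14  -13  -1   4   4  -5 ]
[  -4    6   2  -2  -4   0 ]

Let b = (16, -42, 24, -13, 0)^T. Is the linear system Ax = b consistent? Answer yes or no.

Row reduce the augmented matrix [A | b].
R2 ← R2 + (2)·R1: [0, 3, -1, 6, 2, -2, -10]
R3 ← R3 − (5)·R1: [0, -8, 18, 14, -8, 10, -56]
R4 ← R4 + (7)·R1: [0, 8, -29, -24, 18, -12, 99]
R5 ← R5 − (2)·R1: [0, 0, 10, 6, -8, 2, -32]
R3 ← R3 + (8/3)·R2: [0, 0, 46/3, 30, -8/3, 14/3, -248/3]
R4 ← R4 − (8/3)·R2: [0, 0, -79/3, -40, 38/3, -20/3, 377/3]
R4 ← R4 + (79/46)·R3: [0, 0, 0, 265/23, 186/23, 31/23, -375/23]
R5 ← R5 − (15/23)·R3: [0, 0, 0, -312/23, -144/23, -24/23, 504/23]
R5 ← R5 + (312/265)·R4: [0, 0, 0, 0, 864/265, 144/265, 144/53]
The echelon form has 5 nonzero rows, and every pivot lies in the first 6 columns, so rank(A) = rank([A|b]) = 5.
The system is consistent.

yes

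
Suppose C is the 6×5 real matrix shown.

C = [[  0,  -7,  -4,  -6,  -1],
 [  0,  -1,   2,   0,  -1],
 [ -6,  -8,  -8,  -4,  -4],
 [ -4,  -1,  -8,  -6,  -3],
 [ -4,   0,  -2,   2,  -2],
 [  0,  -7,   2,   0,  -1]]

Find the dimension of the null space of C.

1

Row reduce to echelon form.
Swap R1 ↔ R3
R4 ← R4 − (2/3)·R1: [0, 13/3, -8/3, -10/3, -1/3]
R5 ← R5 − (2/3)·R1: [0, 16/3, 10/3, 14/3, 2/3]
R3 ← R3 − (7)·R2: [0, 0, -18, -6, 6]
R4 ← R4 + (13/3)·R2: [0, 0, 6, -10/3, -14/3]
R5 ← R5 + (16/3)·R2: [0, 0, 14, 14/3, -14/3]
R6 ← R6 − (7)·R2: [0, 0, -12, 0, 6]
R4 ← R4 + (1/3)·R3: [0, 0, 0, -16/3, -8/3]
R5 ← R5 + (7/9)·R3: [0, 0, 0, 0, 0]
R6 ← R6 − (2/3)·R3: [0, 0, 0, 4, 2]
R6 ← R6 + (3/4)·R4: [0, 0, 0, 0, 0]
4 nonzero rows, so rank(C) = 4.
C has 5 columns; by rank–nullity, nullity = 5 − 4 = 1.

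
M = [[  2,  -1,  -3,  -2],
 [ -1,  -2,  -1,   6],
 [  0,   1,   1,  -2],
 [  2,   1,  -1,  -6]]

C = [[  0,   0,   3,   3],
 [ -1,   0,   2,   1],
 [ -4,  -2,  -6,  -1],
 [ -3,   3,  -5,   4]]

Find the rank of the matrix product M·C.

2

First compute MC:
[[ 19,   0,  32,   0],
 [-12,  20, -31,  20],
 [  1,  -8,   6,  -8],
 [ 21, -16,  44, -16]]
Now row reduce the product.
R2 ← R2 + (12/19)·R1: [0, 20, -205/19, 20]
R3 ← R3 − (1/19)·R1: [0, -8, 82/19, -8]
R4 ← R4 − (21/19)·R1: [0, -16, 164/19, -16]
R3 ← R3 + (2/5)·R2: [0, 0, 0, 0]
R4 ← R4 + (4/5)·R2: [0, 0, 0, 0]
2 nonzero rows, so rank(MC) = 2.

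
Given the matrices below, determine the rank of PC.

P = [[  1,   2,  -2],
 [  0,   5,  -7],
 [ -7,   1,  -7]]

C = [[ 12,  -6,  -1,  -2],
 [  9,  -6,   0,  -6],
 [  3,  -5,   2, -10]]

2

First compute PC:
[[ 24,  -8,  -5,   6],
 [ 24,   5, -14,  40],
 [-96,  71,  -7,  78]]
Now row reduce the product.
R2 ← R2 − R1: [0, 13, -9, 34]
R3 ← R3 + (4)·R1: [0, 39, -27, 102]
R3 ← R3 − (3)·R2: [0, 0, 0, 0]
2 nonzero rows, so rank(PC) = 2.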